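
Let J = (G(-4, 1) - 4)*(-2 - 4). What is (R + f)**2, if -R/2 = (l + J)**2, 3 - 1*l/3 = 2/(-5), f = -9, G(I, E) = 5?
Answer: 1225449/625 ≈ 1960.7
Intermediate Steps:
J = -6 (J = (5 - 4)*(-2 - 4) = 1*(-6) = -6)
l = 51/5 (l = 9 - 6/(-5) = 9 - 6*(-1)/5 = 9 - 3*(-2/5) = 9 + 6/5 = 51/5 ≈ 10.200)
R = -882/25 (R = -2*(51/5 - 6)**2 = -2*(21/5)**2 = -2*441/25 = -882/25 ≈ -35.280)
(R + f)**2 = (-882/25 - 9)**2 = (-1107/25)**2 = 1225449/625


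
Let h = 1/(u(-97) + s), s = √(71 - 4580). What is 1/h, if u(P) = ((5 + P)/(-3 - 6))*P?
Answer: -8924/9 + 3*I*√501 ≈ -991.56 + 67.149*I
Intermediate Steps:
s = 3*I*√501 (s = √(-4509) = 3*I*√501 ≈ 67.149*I)
u(P) = P*(-5/9 - P/9) (u(P) = ((5 + P)/(-9))*P = ((5 + P)*(-⅑))*P = (-5/9 - P/9)*P = P*(-5/9 - P/9))
h = 1/(-8924/9 + 3*I*√501) (h = 1/(-⅑*(-97)*(5 - 97) + 3*I*√501) = 1/(-⅑*(-97)*(-92) + 3*I*√501) = 1/(-8924/9 + 3*I*√501) ≈ -0.0010039 - 6.7986e-5*I)
1/h = 1/(-80316/80003005 - 243*I*√501/80003005)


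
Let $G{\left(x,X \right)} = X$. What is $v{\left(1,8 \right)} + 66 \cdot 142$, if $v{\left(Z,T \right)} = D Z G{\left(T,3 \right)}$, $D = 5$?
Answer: $9387$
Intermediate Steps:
$v{\left(Z,T \right)} = 15 Z$ ($v{\left(Z,T \right)} = 5 Z 3 = 15 Z$)
$v{\left(1,8 \right)} + 66 \cdot 142 = 15 \cdot 1 + 66 \cdot 142 = 15 + 9372 = 9387$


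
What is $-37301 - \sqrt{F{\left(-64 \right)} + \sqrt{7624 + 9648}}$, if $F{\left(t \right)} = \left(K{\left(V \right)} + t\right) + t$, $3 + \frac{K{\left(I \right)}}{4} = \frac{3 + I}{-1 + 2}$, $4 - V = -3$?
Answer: $-37301 - \sqrt{-100 + 2 \sqrt{4318}} \approx -37307.0$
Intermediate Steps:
$V = 7$ ($V = 4 - -3 = 4 + 3 = 7$)
$K{\left(I \right)} = 4 I$ ($K{\left(I \right)} = -12 + 4 \frac{3 + I}{-1 + 2} = -12 + 4 \frac{3 + I}{1} = -12 + 4 \left(3 + I\right) 1 = -12 + 4 \left(3 + I\right) = -12 + \left(12 + 4 I\right) = 4 I$)
$F{\left(t \right)} = 28 + 2 t$ ($F{\left(t \right)} = \left(4 \cdot 7 + t\right) + t = \left(28 + t\right) + t = 28 + 2 t$)
$-37301 - \sqrt{F{\left(-64 \right)} + \sqrt{7624 + 9648}} = -37301 - \sqrt{\left(28 + 2 \left(-64\right)\right) + \sqrt{7624 + 9648}} = -37301 - \sqrt{\left(28 - 128\right) + \sqrt{17272}} = -37301 - \sqrt{-100 + 2 \sqrt{4318}}$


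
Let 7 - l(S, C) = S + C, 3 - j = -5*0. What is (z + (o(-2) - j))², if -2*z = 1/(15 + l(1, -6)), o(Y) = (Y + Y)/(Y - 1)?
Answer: 8281/2916 ≈ 2.8398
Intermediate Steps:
j = 3 (j = 3 - (-5)*0 = 3 - 1*0 = 3 + 0 = 3)
o(Y) = 2*Y/(-1 + Y) (o(Y) = (2*Y)/(-1 + Y) = 2*Y/(-1 + Y))
l(S, C) = 7 - C - S (l(S, C) = 7 - (S + C) = 7 - (C + S) = 7 + (-C - S) = 7 - C - S)
z = -1/54 (z = -1/(2*(15 + (7 - 1*(-6) - 1*1))) = -1/(2*(15 + (7 + 6 - 1))) = -1/(2*(15 + 12)) = -½/27 = -½*1/27 = -1/54 ≈ -0.018519)
(z + (o(-2) - j))² = (-1/54 + (2*(-2)/(-1 - 2) - 1*3))² = (-1/54 + (2*(-2)/(-3) - 3))² = (-1/54 + (2*(-2)*(-⅓) - 3))² = (-1/54 + (4/3 - 3))² = (-1/54 - 5/3)² = (-91/54)² = 8281/2916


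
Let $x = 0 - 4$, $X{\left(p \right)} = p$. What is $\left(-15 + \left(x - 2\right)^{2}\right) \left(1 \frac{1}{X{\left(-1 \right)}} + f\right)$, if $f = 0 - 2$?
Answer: $-63$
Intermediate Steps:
$f = -2$ ($f = 0 - 2 = -2$)
$x = -4$ ($x = 0 - 4 = -4$)
$\left(-15 + \left(x - 2\right)^{2}\right) \left(1 \frac{1}{X{\left(-1 \right)}} + f\right) = \left(-15 + \left(-4 - 2\right)^{2}\right) \left(1 \frac{1}{-1} - 2\right) = \left(-15 + \left(-6\right)^{2}\right) \left(1 \left(-1\right) - 2\right) = \left(-15 + 36\right) \left(-1 - 2\right) = 21 \left(-3\right) = -63$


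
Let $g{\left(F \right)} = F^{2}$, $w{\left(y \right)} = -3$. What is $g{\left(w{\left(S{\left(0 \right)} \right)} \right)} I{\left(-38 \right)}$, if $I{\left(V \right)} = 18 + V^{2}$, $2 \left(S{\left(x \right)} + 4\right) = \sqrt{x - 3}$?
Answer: $13158$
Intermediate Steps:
$S{\left(x \right)} = -4 + \frac{\sqrt{-3 + x}}{2}$ ($S{\left(x \right)} = -4 + \frac{\sqrt{x - 3}}{2} = -4 + \frac{\sqrt{-3 + x}}{2}$)
$g{\left(w{\left(S{\left(0 \right)} \right)} \right)} I{\left(-38 \right)} = \left(-3\right)^{2} \left(18 + \left(-38\right)^{2}\right) = 9 \left(18 + 1444\right) = 9 \cdot 1462 = 13158$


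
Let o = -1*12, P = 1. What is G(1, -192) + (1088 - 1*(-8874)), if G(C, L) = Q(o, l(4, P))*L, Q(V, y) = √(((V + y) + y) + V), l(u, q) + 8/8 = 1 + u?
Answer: 9962 - 768*I ≈ 9962.0 - 768.0*I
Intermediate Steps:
l(u, q) = u (l(u, q) = -1 + (1 + u) = u)
o = -12
Q(V, y) = √(2*V + 2*y) (Q(V, y) = √((V + 2*y) + V) = √(2*V + 2*y))
G(C, L) = 4*I*L (G(C, L) = √(2*(-12) + 2*4)*L = √(-24 + 8)*L = √(-16)*L = (4*I)*L = 4*I*L)
G(1, -192) + (1088 - 1*(-8874)) = 4*I*(-192) + (1088 - 1*(-8874)) = -768*I + (1088 + 8874) = -768*I + 9962 = 9962 - 768*I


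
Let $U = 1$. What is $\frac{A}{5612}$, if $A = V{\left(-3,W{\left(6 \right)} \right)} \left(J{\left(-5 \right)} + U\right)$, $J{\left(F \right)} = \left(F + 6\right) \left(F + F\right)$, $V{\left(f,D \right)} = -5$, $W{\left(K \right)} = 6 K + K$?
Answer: $\frac{45}{5612} \approx 0.0080185$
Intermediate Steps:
$W{\left(K \right)} = 7 K$
$J{\left(F \right)} = 2 F \left(6 + F\right)$ ($J{\left(F \right)} = \left(6 + F\right) 2 F = 2 F \left(6 + F\right)$)
$A = 45$ ($A = - 5 \left(2 \left(-5\right) \left(6 - 5\right) + 1\right) = - 5 \left(2 \left(-5\right) 1 + 1\right) = - 5 \left(-10 + 1\right) = \left(-5\right) \left(-9\right) = 45$)
$\frac{A}{5612} = \frac{45}{5612}$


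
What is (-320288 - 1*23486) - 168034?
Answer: -511808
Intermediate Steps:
(-320288 - 1*23486) - 168034 = (-320288 - 23486) - 168034 = -343774 - 168034 = -511808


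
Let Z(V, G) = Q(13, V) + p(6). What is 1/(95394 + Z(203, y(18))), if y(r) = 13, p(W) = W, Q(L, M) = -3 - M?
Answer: 1/95194 ≈ 1.0505e-5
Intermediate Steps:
Z(V, G) = 3 - V (Z(V, G) = (-3 - V) + 6 = 3 - V)
1/(95394 + Z(203, y(18))) = 1/(95394 + (3 - 1*203)) = 1/(95394 + (3 - 203)) = 1/(95394 - 200) = 1/95194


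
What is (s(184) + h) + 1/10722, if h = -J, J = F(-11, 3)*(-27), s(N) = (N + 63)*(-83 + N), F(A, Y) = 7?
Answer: 269508193/10722 ≈ 25136.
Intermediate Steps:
s(N) = (-83 + N)*(63 + N) (s(N) = (63 + N)*(-83 + N) = (-83 + N)*(63 + N))
J = -189 (J = 7*(-27) = -189)
h = 189 (h = -1*(-189) = 189)
(s(184) + h) + 1/10722 = ((-5229 + 184² - 20*184) + 189) + 1/10722 = ((-5229 + 33856 - 3680) + 189) + 1/10722 = (24947 + 189) + 1/10722 = 25136 + 1/10722 = 269508193/10722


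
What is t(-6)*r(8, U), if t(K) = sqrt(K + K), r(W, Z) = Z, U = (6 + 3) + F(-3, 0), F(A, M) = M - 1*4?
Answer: 10*I*sqrt(3) ≈ 17.32*I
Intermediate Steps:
F(A, M) = -4 + M (F(A, M) = M - 4 = -4 + M)
U = 5 (U = (6 + 3) + (-4 + 0) = 9 - 4 = 5)
t(K) = sqrt(2)*sqrt(K) (t(K) = sqrt(2*K) = sqrt(2)*sqrt(K))
t(-6)*r(8, U) = (sqrt(2)*sqrt(-6))*5 = (sqrt(2)*(I*sqrt(6)))*5 = (2*I*sqrt(3))*5 = 10*I*sqrt(3)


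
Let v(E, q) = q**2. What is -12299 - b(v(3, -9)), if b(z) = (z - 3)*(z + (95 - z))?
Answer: -19709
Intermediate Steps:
b(z) = -285 + 95*z (b(z) = (-3 + z)*95 = -285 + 95*z)
-12299 - b(v(3, -9)) = -12299 - (-285 + 95*(-9)**2) = -12299 - (-285 + 95*81) = -12299 - (-285 + 7695) = -12299 - 1*7410 = -12299 - 7410 = -19709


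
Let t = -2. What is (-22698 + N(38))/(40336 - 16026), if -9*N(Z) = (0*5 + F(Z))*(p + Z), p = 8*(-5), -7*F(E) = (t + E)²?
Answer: -79587/85085 ≈ -0.93538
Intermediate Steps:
F(E) = -(-2 + E)²/7
p = -40
N(Z) = (-2 + Z)²*(-40 + Z)/63 (N(Z) = -(0*5 - (-2 + Z)²/7)*(-40 + Z)/9 = -(0 - (-2 + Z)²/7)*(-40 + Z)/9 = -(-(-2 + Z)²/7)*(-40 + Z)/9 = -(-1)*(-2 + Z)²*(-40 + Z)/63 = (-2 + Z)²*(-40 + Z)/63)
(-22698 + N(38))/(40336 - 16026) = (-22698 + (-2 + 38)²*(-40 + 38)/63)/(40336 - 16026) = (-22698 + (1/63)*36²*(-2))/24310 = (-22698 + (1/63)*1296*(-2))*(1/24310) = (-22698 - 288/7)*(1/24310) = -159174/7*1/24310 = -79587/85085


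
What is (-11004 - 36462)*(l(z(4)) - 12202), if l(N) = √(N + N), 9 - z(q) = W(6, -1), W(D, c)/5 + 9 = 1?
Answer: 579180132 - 332262*√2 ≈ 5.7871e+8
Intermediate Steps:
W(D, c) = -40 (W(D, c) = -45 + 5*1 = -45 + 5 = -40)
z(q) = 49 (z(q) = 9 - 1*(-40) = 9 + 40 = 49)
l(N) = √2*√N (l(N) = √(2*N) = √2*√N)
(-11004 - 36462)*(l(z(4)) - 12202) = (-11004 - 36462)*(√2*√49 - 12202) = -47466*(√2*7 - 12202) = -47466*(7*√2 - 12202) = -47466*(-12202 + 7*√2) = 579180132 - 332262*√2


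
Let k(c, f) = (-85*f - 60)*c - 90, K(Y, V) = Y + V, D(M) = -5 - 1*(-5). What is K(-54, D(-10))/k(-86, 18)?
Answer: -9/22775 ≈ -0.00039517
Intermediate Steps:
D(M) = 0 (D(M) = -5 + 5 = 0)
K(Y, V) = V + Y
k(c, f) = -90 + c*(-60 - 85*f) (k(c, f) = (-60 - 85*f)*c - 90 = c*(-60 - 85*f) - 90 = -90 + c*(-60 - 85*f))
K(-54, D(-10))/k(-86, 18) = (0 - 54)/(-90 - 60*(-86) - 85*(-86)*18) = -54/(-90 + 5160 + 131580) = -54/136650 = -54*1/136650 = -9/22775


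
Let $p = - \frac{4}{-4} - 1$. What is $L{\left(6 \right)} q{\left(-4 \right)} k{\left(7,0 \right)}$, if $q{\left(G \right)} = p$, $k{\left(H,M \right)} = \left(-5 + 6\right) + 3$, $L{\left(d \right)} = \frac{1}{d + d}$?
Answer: $0$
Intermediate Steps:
$L{\left(d \right)} = \frac{1}{2 d}$
$p = 0$ ($p = \left(-4\right) \left(- \frac{1}{4}\right) - 1 = 1 - 1 = 0$)
$k{\left(H,M \right)} = 4$ ($k{\left(H,M \right)} = 1 + 3 = 4$)
$q{\left(G \right)} = 0$
$L{\left(6 \right)} q{\left(-4 \right)} k{\left(7,0 \right)} = \frac{1}{2 \cdot 6} \cdot 0 \cdot 4 = \frac{1}{2} \cdot \frac{1}{6} \cdot 0 \cdot 4 = \frac{1}{12} \cdot 0 \cdot 4 = 0 \cdot 4 = 0$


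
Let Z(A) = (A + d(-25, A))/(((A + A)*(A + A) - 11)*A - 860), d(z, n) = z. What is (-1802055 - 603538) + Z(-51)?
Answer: -1277136540403/530903 ≈ -2.4056e+6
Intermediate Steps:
Z(A) = (-25 + A)/(-860 + A*(-11 + 4*A²)) (Z(A) = (A - 25)/(((A + A)*(A + A) - 11)*A - 860) = (-25 + A)/(((2*A)*(2*A) - 11)*A - 860) = (-25 + A)/((4*A² - 11)*A - 860) = (-25 + A)/((-11 + 4*A²)*A - 860) = (-25 + A)/(A*(-11 + 4*A²) - 860) = (-25 + A)/(-860 + A*(-11 + 4*A²)))
(-1802055 - 603538) + Z(-51) = (-1802055 - 603538) + (25 - 1*(-51))/(860 - 4*(-51)³ + 11*(-51)) = -2405593 + (25 + 51)/(860 - 4*(-132651) - 561) = -2405593 + 76/(860 + 530604 - 561) = -2405593 + 76/530903 = -1277136540403/530903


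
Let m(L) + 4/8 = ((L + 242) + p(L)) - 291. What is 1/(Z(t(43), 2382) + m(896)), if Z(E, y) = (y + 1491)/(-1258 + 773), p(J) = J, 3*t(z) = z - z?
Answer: 970/1682479 ≈ 0.00057653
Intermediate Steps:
t(z) = 0 (t(z) = (z - z)/3 = (⅓)*0 = 0)
Z(E, y) = -1491/485 - y/485 (Z(E, y) = (1491 + y)/(-485) = (1491 + y)*(-1/485) = -1491/485 - y/485)
m(L) = -99/2 + 2*L (m(L) = -½ + (((L + 242) + L) - 291) = -½ + (((242 + L) + L) - 291) = -½ + ((242 + 2*L) - 291) = -½ + (-49 + 2*L) = -99/2 + 2*L)
1/(Z(t(43), 2382) + m(896)) = 1/((-1491/485 - 1/485*2382) + (-99/2 + 2*896)) = 1/((-1491/485 - 2382/485) + (-99/2 + 1792)) = 1/(-3873/485 + 3485/2) = 1/(1682479/970) = 970/1682479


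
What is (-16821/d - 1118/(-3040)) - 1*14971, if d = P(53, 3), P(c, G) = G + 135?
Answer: -527634623/34960 ≈ -15093.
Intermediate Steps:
P(c, G) = 135 + G
d = 138 (d = 135 + 3 = 138)
(-16821/d - 1118/(-3040)) - 1*14971 = (-16821/138 - 1118/(-3040)) - 1*14971 = (-16821*1/138 - 1118*(-1/3040)) - 14971 = (-5607/46 + 559/1520) - 14971 = -4248463/34960 - 14971 = -527634623/34960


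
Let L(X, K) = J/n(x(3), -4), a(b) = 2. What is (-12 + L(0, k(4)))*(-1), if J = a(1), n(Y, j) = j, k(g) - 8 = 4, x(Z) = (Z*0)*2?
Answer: 25/2 ≈ 12.500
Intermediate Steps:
x(Z) = 0 (x(Z) = 0*2 = 0)
k(g) = 12 (k(g) = 8 + 4 = 12)
J = 2
L(X, K) = -1/2 (L(X, K) = 2/(-4) = 2*(-1/4) = -1/2)
(-12 + L(0, k(4)))*(-1) = (-12 - 1/2)*(-1) = -25/2*(-1) = 25/2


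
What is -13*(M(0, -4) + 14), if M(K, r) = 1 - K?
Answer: -195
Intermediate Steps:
-13*(M(0, -4) + 14) = -13*((1 - 1*0) + 14) = -13*((1 + 0) + 14) = -13*(1 + 14) = -13*15 = -195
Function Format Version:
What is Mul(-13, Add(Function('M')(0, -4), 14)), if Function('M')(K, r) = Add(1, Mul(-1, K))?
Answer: -195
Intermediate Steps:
Mul(-13, Add(Function('M')(0, -4), 14)) = Mul(-13, Add(Add(1, Mul(-1, 0)), 14)) = Mul(-13, Add(Add(1, 0), 14)) = Mul(-13, Add(1, 14)) = Mul(-13, 15) = -195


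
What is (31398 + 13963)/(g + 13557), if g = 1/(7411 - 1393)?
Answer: 272982498/81586027 ≈ 3.3459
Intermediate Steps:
g = 1/6018 ≈ 0.00016617
(31398 + 13963)/(g + 13557) = (31398 + 13963)/(1/6018 + 13557) = 45361/(81586027/6018) = 45361*(6018/81586027) = 272982498/81586027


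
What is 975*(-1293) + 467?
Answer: -1260208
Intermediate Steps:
975*(-1293) + 467 = -1260675 + 467 = -1260208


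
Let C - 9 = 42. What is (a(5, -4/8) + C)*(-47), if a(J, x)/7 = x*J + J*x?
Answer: -752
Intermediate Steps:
C = 51 (C = 9 + 42 = 51)
a(J, x) = 14*J*x (a(J, x) = 7*(x*J + J*x) = 7*(J*x + J*x) = 7*(2*J*x) = 14*J*x)
(a(5, -4/8) + C)*(-47) = (14*5*(-4/8) + 51)*(-47) = (14*5*(-4*⅛) + 51)*(-47) = (14*5*(-½) + 51)*(-47) = (-35 + 51)*(-47) = 16*(-47) = -752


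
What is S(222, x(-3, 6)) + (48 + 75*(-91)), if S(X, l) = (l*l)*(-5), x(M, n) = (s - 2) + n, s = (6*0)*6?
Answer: -6857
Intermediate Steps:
s = 0 (s = 0*6 = 0)
x(M, n) = -2 + n (x(M, n) = (0 - 2) + n = -2 + n)
S(X, l) = -5*l² (S(X, l) = l²*(-5) = -5*l²)
S(222, x(-3, 6)) + (48 + 75*(-91)) = -5*(-2 + 6)² + (48 + 75*(-91)) = -5*4² + (48 - 6825) = -5*16 - 6777 = -80 - 6777 = -6857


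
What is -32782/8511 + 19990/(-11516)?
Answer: -273826201/49006338 ≈ -5.5876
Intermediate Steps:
-32782/8511 + 19990/(-11516) = -32782*1/8511 + 19990*(-1/11516) = -32782/8511 - 9995/5758 = -273826201/49006338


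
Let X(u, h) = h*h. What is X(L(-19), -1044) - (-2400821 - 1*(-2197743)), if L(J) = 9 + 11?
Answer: 1293014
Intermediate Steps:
L(J) = 20
X(u, h) = h²
X(L(-19), -1044) - (-2400821 - 1*(-2197743)) = (-1044)² - (-2400821 - 1*(-2197743)) = 1089936 - (-2400821 + 2197743) = 1089936 - 1*(-203078) = 1089936 + 203078 = 1293014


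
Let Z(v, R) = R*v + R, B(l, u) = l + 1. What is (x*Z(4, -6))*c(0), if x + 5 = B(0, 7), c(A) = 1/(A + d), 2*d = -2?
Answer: -120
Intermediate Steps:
B(l, u) = 1 + l
d = -1 (d = (1/2)*(-2) = -1)
c(A) = 1/(-1 + A) (c(A) = 1/(A - 1) = 1/(-1 + A))
x = -4 (x = -5 + (1 + 0) = -5 + 1 = -4)
Z(v, R) = R + R*v
(x*Z(4, -6))*c(0) = (-(-24)*(1 + 4))/(-1 + 0) = -(-24)*5/(-1) = -4*(-30)*(-1) = 120*(-1) = -120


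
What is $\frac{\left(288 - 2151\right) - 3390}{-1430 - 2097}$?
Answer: $\frac{5253}{3527} \approx 1.4894$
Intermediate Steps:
$\frac{\left(288 - 2151\right) - 3390}{-1430 - 2097} = \frac{-1863 - 3390}{-3527} = \left(-5253\right) \left(- \frac{1}{3527}\right) = \frac{5253}{3527}$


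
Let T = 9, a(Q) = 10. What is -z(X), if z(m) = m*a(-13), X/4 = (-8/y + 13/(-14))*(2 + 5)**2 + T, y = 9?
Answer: 28820/9 ≈ 3202.2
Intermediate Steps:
X = -2882/9 (X = 4*((-8/9 + 13/(-14))*(2 + 5)**2 + 9) = 4*((-8*1/9 + 13*(-1/14))*7**2 + 9) = 4*((-8/9 - 13/14)*49 + 9) = 4*(-229/126*49 + 9) = 4*(-1603/18 + 9) = 4*(-1441/18) = -2882/9 ≈ -320.22)
z(m) = 10*m (z(m) = m*10 = 10*m)
-z(X) = -10*(-2882)/9 = -1*(-28820/9) = 28820/9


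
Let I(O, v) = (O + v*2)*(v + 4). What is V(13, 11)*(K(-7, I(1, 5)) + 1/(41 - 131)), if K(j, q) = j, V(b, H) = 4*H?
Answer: -13882/45 ≈ -308.49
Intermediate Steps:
I(O, v) = (4 + v)*(O + 2*v) (I(O, v) = (O + 2*v)*(4 + v) = (4 + v)*(O + 2*v))
V(13, 11)*(K(-7, I(1, 5)) + 1/(41 - 131)) = (4*11)*(-7 + 1/(41 - 131)) = 44*(-7 + 1/(-90)) = 44*(-7 - 1/90) = 44*(-631/90) = -13882/45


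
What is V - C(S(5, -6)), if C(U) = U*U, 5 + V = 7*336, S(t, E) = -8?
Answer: 2283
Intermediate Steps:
V = 2347 (V = -5 + 7*336 = -5 + 2352 = 2347)
C(U) = U²
V - C(S(5, -6)) = 2347 - 1*(-8)² = 2347 - 1*64 = 2347 - 64 = 2283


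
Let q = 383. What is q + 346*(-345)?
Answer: -118987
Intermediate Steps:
q + 346*(-345) = 383 + 346*(-345) = 383 - 119370 = -118987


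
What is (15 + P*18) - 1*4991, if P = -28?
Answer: -5480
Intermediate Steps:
(15 + P*18) - 1*4991 = (15 - 28*18) - 1*4991 = (15 - 504) - 4991 = -489 - 4991 = -5480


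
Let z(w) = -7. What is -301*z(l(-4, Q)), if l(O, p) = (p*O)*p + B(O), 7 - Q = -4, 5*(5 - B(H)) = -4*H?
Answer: 2107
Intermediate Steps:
B(H) = 5 + 4*H/5 (B(H) = 5 - (-4)*H/5 = 5 + 4*H/5)
Q = 11 (Q = 7 - 1*(-4) = 7 + 4 = 11)
l(O, p) = 5 + 4*O/5 + O*p² (l(O, p) = (p*O)*p + (5 + 4*O/5) = (O*p)*p + (5 + 4*O/5) = O*p² + (5 + 4*O/5) = 5 + 4*O/5 + O*p²)
-301*z(l(-4, Q)) = -301*(-7) = 2107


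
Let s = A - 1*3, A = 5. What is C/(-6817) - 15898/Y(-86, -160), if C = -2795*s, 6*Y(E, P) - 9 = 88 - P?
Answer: -648823366/1751969 ≈ -370.34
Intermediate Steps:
Y(E, P) = 97/6 - P/6 (Y(E, P) = 3/2 + (88 - P)/6 = 3/2 + (44/3 - P/6) = 97/6 - P/6)
s = 2 (s = 5 - 1*3 = 5 - 3 = 2)
C = -5590 (C = -2795*2 = -5590)
C/(-6817) - 15898/Y(-86, -160) = -5590/(-6817) - 15898/(97/6 - ⅙*(-160)) = -5590*(-1/6817) - 15898/(97/6 + 80/3) = 5590/6817 - 15898/257/6 = 5590/6817 - 15898*6/257 = 5590/6817 - 95388/257 = -648823366/1751969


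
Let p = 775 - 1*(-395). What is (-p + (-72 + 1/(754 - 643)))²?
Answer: 19005655321/12321 ≈ 1.5425e+6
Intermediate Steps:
p = 1170 (p = 775 + 395 = 1170)
(-p + (-72 + 1/(754 - 643)))² = (-1*1170 + (-72 + 1/(754 - 643)))² = (-1170 + (-72 + 1/111))² = (-1170 - 7991/111)² = (-137861/111)² = 19005655321/12321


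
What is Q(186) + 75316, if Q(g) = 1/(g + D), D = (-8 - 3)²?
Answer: 23122013/307 ≈ 75316.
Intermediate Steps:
D = 121 (D = (-11)² = 121)
Q(g) = 1/(121 + g) (Q(g) = 1/(g + 121) = 1/(121 + g))
Q(186) + 75316 = 1/(121 + 186) + 75316 = 1/307 + 75316 = 23122013/307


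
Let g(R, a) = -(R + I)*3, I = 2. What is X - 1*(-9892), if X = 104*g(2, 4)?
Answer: 8644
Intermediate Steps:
g(R, a) = -6 - 3*R (g(R, a) = -(R + 2)*3 = -(2 + R)*3 = -(6 + 3*R) = -6 - 3*R)
X = -1248 (X = 104*(-6 - 3*2) = 104*(-6 - 6) = 104*(-12) = -1248)
X - 1*(-9892) = -1248 - 1*(-9892) = -1248 + 9892 = 8644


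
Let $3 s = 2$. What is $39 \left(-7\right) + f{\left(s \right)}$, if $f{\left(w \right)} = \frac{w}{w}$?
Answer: $-272$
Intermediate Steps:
$s = \frac{2}{3}$ ($s = \frac{1}{3} \cdot 2 = \frac{2}{3} \approx 0.66667$)
$f{\left(w \right)} = 1$
$39 \left(-7\right) + f{\left(s \right)} = 39 \left(-7\right) + 1 = -273 + 1 = -272$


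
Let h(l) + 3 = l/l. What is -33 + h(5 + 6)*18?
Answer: -69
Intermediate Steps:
h(l) = -2 (h(l) = -3 + l/l = -3 + 1 = -2)
-33 + h(5 + 6)*18 = -33 - 2*18 = -33 - 36 = -69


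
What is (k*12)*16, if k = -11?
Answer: -2112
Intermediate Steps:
(k*12)*16 = -11*12*16 = -132*16 = -2112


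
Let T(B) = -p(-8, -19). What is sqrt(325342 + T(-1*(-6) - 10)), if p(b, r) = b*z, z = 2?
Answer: sqrt(325358) ≈ 570.40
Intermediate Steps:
p(b, r) = 2*b (p(b, r) = b*2 = 2*b)
T(B) = 16 (T(B) = -2*(-8) = -1*(-16) = 16)
sqrt(325342 + T(-1*(-6) - 10)) = sqrt(325342 + 16) = sqrt(325358)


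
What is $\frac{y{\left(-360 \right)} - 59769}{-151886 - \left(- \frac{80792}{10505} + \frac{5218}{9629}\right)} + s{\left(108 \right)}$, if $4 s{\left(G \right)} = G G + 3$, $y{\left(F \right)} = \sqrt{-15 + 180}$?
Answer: $\frac{4979546992736069}{1706994167488} - \frac{101152645 \sqrt{165}}{15362947507392} \approx 2917.1$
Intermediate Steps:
$y{\left(F \right)} = \sqrt{165}$
$s{\left(G \right)} = \frac{3}{4} + \frac{G^{2}}{4}$ ($s{\left(G \right)} = \frac{G G + 3}{4} = \frac{G^{2} + 3}{4} = \frac{3 + G^{2}}{4} = \frac{3}{4} + \frac{G^{2}}{4}$)
$\frac{y{\left(-360 \right)} - 59769}{-151886 - \left(- \frac{80792}{10505} + \frac{5218}{9629}\right)} + s{\left(108 \right)} = \frac{\sqrt{165} - 59769}{-151886 - \left(- \frac{80792}{10505} + \frac{5218}{9629}\right)} + \left(\frac{3}{4} + \frac{108^{2}}{4}\right) = \frac{-59769 + \sqrt{165}}{-151886 - - \frac{723131078}{101152645}} + \left(\frac{3}{4} + \frac{1}{4} \cdot 11664\right) = \frac{-59769 + \sqrt{165}}{-151886 + \left(- \frac{5218}{9629} + \frac{80792}{10505}\right)} + \left(\frac{3}{4} + 2916\right) = \frac{-59769 + \sqrt{165}}{-151886 + \frac{723131078}{101152645}} + \frac{11667}{4} = \frac{-59769 + \sqrt{165}}{- \frac{15362947507392}{101152645}} + \frac{11667}{4} = \left(-59769 + \sqrt{165}\right) \left(- \frac{101152645}{15362947507392}\right) + \frac{11667}{4} = \left(\frac{671754715445}{1706994167488} - \frac{101152645 \sqrt{165}}{15362947507392}\right) + \frac{11667}{4} = \frac{4979546992736069}{1706994167488} - \frac{101152645 \sqrt{165}}{15362947507392}$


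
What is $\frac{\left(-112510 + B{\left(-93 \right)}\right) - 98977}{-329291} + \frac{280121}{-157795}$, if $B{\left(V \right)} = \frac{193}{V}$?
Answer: $- \frac{5474854718843}{4832324021085} \approx -1.133$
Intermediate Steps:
$\frac{\left(-112510 + B{\left(-93 \right)}\right) - 98977}{-329291} + \frac{280121}{-157795} = \frac{\left(-112510 + \frac{193}{-93}\right) - 98977}{-329291} + \frac{280121}{-157795} = \left(\left(-112510 + 193 \left(- \frac{1}{93}\right)\right) - 98977\right) \left(- \frac{1}{329291}\right) + 280121 \left(- \frac{1}{157795}\right) = \left(\left(-112510 - \frac{193}{93}\right) - 98977\right) \left(- \frac{1}{329291}\right) - \frac{280121}{157795} = \left(- \frac{10463623}{93} - 98977\right) \left(- \frac{1}{329291}\right) - \frac{280121}{157795} = \left(- \frac{19668484}{93}\right) \left(- \frac{1}{329291}\right) - \frac{280121}{157795} = \frac{19668484}{30624063} - \frac{280121}{157795} = - \frac{5474854718843}{4832324021085}$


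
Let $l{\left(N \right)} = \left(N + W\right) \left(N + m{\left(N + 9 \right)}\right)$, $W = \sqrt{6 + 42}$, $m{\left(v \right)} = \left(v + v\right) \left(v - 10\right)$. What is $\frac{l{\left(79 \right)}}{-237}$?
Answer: $- \frac{13807}{3} - \frac{55228 \sqrt{3}}{237} \approx -5006.0$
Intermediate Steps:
$m{\left(v \right)} = 2 v \left(-10 + v\right)$
$W = 4 \sqrt{3}$ ($W = \sqrt{48} = 4 \sqrt{3} \approx 6.9282$)
$l{\left(N \right)} = \left(N + 4 \sqrt{3}\right) \left(N + 2 \left(-1 + N\right) \left(9 + N\right)\right)$ ($l{\left(N \right)} = \left(N + 4 \sqrt{3}\right) \left(N + 2 \left(N + 9\right) \left(-10 + \left(N + 9\right)\right)\right) = \left(N + 4 \sqrt{3}\right) \left(N + 2 \left(9 + N\right) \left(-10 + \left(9 + N\right)\right)\right) = \left(N + 4 \sqrt{3}\right) \left(N + 2 \left(9 + N\right) \left(-1 + N\right)\right) = \left(N + 4 \sqrt{3}\right) \left(N + 2 \left(-1 + N\right) \left(9 + N\right)\right)$)
$\frac{l{\left(79 \right)}}{-237} = \frac{79^{2} + 4 \cdot 79 \sqrt{3} + 2 \cdot 79 \left(-1 + 79\right) \left(9 + 79\right) + 8 \sqrt{3} \left(-1 + 79\right) \left(9 + 79\right)}{-237} = \left(6241 + 316 \sqrt{3} + 2 \cdot 79 \cdot 78 \cdot 88 + 8 \sqrt{3} \cdot 78 \cdot 88\right) \left(- \frac{1}{237}\right) = \left(6241 + 316 \sqrt{3} + 1084512 + 54912 \sqrt{3}\right) \left(- \frac{1}{237}\right) = \left(1090753 + 55228 \sqrt{3}\right) \left(- \frac{1}{237}\right) = - \frac{13807}{3} - \frac{55228 \sqrt{3}}{237}$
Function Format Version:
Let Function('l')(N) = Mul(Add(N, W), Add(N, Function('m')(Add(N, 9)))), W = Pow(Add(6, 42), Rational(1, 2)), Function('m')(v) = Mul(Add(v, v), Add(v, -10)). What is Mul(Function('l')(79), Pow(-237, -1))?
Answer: Add(Rational(-13807, 3), Mul(Rational(-55228, 237), Pow(3, Rational(1, 2)))) ≈ -5006.0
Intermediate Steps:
Function('m')(v) = Mul(2, v, Add(-10, v)) (Function('m')(v) = Mul(Mul(2, v), Add(-10, v)) = Mul(2, v, Add(-10, v)))
W = Mul(4, Pow(3, Rational(1, 2))) (W = Pow(48, Rational(1, 2)) = Mul(4, Pow(3, Rational(1, 2))) ≈ 6.9282)
Function('l')(N) = Mul(Add(N, Mul(4, Pow(3, Rational(1, 2)))), Add(N, Mul(2, Add(-1, N), Add(9, N)))) (Function('l')(N) = Mul(Add(N, Mul(4, Pow(3, Rational(1, 2)))), Add(N, Mul(2, Add(N, 9), Add(-10, Add(N, 9))))) = Mul(Add(N, Mul(4, Pow(3, Rational(1, 2)))), Add(N, Mul(2, Add(9, N), Add(-10, Add(9, N))))) = Mul(Add(N, Mul(4, Pow(3, Rational(1, 2)))), Add(N, Mul(2, Add(9, N), Add(-1, N)))) = Mul(Add(N, Mul(4, Pow(3, Rational(1, 2)))), Add(N, Mul(2, Add(-1, N), Add(9, N)))))
Mul(Function('l')(79), Pow(-237, -1)) = Mul(Add(Pow(79, 2), Mul(4, 79, Pow(3, Rational(1, 2))), Mul(2, 79, Add(-1, 79), Add(9, 79)), Mul(8, Pow(3, Rational(1, 2)), Add(-1, 79), Add(9, 79))), Pow(-237, -1)) = Mul(Add(6241, Mul(316, Pow(3, Rational(1, 2))), Mul(2, 79, 78, 88), Mul(8, Pow(3, Rational(1, 2)), 78, 88)), Rational(-1, 237)) = Mul(Add(6241, Mul(316, Pow(3, Rational(1, 2))), 1084512, Mul(54912, Pow(3, Rational(1, 2)))), Rational(-1, 237)) = Mul(Add(1090753, Mul(55228, Pow(3, Rational(1, 2)))), Rational(-1, 237)) = Add(Rational(-13807, 3), Mul(Rational(-55228, 237), Pow(3, Rational(1, 2))))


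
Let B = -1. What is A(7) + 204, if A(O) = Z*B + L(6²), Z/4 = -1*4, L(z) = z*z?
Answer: 1516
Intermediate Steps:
L(z) = z²
Z = -16 (Z = 4*(-1*4) = 4*(-4) = -16)
A(O) = 1312 (A(O) = -16*(-1) + (6²)² = 16 + 36² = 16 + 1296 = 1312)
A(7) + 204 = 1312 + 204 = 1516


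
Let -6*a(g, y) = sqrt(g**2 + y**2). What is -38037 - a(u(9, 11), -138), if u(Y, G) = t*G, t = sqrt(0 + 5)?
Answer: -38037 + 7*sqrt(401)/6 ≈ -38014.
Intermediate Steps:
t = sqrt(5) ≈ 2.2361
u(Y, G) = G*sqrt(5) (u(Y, G) = sqrt(5)*G = G*sqrt(5))
a(g, y) = -sqrt(g**2 + y**2)/6
-38037 - a(u(9, 11), -138) = -38037 - (-1)*sqrt((11*sqrt(5))**2 + (-138)**2)/6 = -38037 - (-1)*sqrt(605 + 19044)/6 = -38037 - (-1)*sqrt(19649)/6 = -38037 - (-1)*7*sqrt(401)/6 = -38037 - (-7)*sqrt(401)/6 = -38037 + 7*sqrt(401)/6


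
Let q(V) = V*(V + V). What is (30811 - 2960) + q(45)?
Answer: 31901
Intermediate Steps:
q(V) = 2*V² (q(V) = V*(2*V) = 2*V²)
(30811 - 2960) + q(45) = (30811 - 2960) + 2*45² = 27851 + 2*2025 = 27851 + 4050 = 31901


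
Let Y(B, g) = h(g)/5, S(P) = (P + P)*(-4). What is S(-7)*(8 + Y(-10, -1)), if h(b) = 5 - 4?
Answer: 2296/5 ≈ 459.20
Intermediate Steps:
h(b) = 1
S(P) = -8*P (S(P) = (2*P)*(-4) = -8*P)
Y(B, g) = ⅕ (Y(B, g) = 1/5 = 1*(⅕) = ⅕)
S(-7)*(8 + Y(-10, -1)) = (-8*(-7))*(8 + ⅕) = 56*(41/5) = 2296/5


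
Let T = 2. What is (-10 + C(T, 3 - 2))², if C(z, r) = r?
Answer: 81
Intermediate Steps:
(-10 + C(T, 3 - 2))² = (-10 + (3 - 2))² = (-10 + 1)² = (-9)² = 81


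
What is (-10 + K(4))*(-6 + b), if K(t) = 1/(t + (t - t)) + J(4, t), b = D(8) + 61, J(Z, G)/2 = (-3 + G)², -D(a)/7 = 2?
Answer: -1271/4 ≈ -317.75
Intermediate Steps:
D(a) = -14 (D(a) = -7*2 = -14)
J(Z, G) = 2*(-3 + G)²
b = 47 (b = -14 + 61 = 47)
K(t) = 1/t + 2*(-3 + t)² (K(t) = 1/(t + (t - t)) + 2*(-3 + t)² = 1/(t + 0) + 2*(-3 + t)² = 1/t + 2*(-3 + t)²)
(-10 + K(4))*(-6 + b) = (-10 + (1/4 + 2*(-3 + 4)²))*(-6 + 47) = (-10 + (¼ + 2*1²))*41 = (-10 + (¼ + 2*1))*41 = (-10 + (¼ + 2))*41 = (-10 + 9/4)*41 = -31/4*41 = -1271/4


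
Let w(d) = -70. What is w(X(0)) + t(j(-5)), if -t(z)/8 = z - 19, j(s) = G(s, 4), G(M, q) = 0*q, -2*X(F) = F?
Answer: 82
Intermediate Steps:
X(F) = -F/2
G(M, q) = 0
j(s) = 0
t(z) = 152 - 8*z (t(z) = -8*(z - 19) = -8*(-19 + z) = 152 - 8*z)
w(X(0)) + t(j(-5)) = -70 + (152 - 8*0) = -70 + (152 + 0) = -70 + 152 = 82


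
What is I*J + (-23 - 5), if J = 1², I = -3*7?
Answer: -49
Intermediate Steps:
I = -21
J = 1
I*J + (-23 - 5) = -21*1 + (-23 - 5) = -21 - 28 = -49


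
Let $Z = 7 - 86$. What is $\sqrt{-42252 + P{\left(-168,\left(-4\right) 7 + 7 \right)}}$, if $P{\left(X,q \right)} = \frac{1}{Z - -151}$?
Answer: $\frac{i \sqrt{6084286}}{12} \approx 205.55 i$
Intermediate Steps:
$Z = -79$
$P{\left(X,q \right)} = \frac{1}{72}$ ($P{\left(X,q \right)} = \frac{1}{-79 - -151} = \frac{1}{-79 + 151} = \frac{1}{72}$)
$\sqrt{-42252 + P{\left(-168,\left(-4\right) 7 + 7 \right)}} = \sqrt{-42252 + \frac{1}{72}} = \sqrt{- \frac{3042143}{72}} = \frac{i \sqrt{6084286}}{12}$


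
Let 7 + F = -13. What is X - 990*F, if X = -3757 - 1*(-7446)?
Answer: 23489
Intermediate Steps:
F = -20 (F = -7 - 13 = -20)
X = 3689 (X = -3757 + 7446 = 3689)
X - 990*F = 3689 - 990*(-20) = 3689 - 1*(-19800) = 3689 + 19800 = 23489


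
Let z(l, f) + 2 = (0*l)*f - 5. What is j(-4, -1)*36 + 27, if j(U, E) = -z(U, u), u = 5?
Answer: 279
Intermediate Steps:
z(l, f) = -7 (z(l, f) = -2 + ((0*l)*f - 5) = -2 + (0*f - 5) = -2 + (0 - 5) = -2 - 5 = -7)
j(U, E) = 7 (j(U, E) = -1*(-7) = 7)
j(-4, -1)*36 + 27 = 7*36 + 27 = 252 + 27 = 279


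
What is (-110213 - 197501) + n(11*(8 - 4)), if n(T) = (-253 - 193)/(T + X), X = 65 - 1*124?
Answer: -4615264/15 ≈ -3.0768e+5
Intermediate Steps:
X = -59 (X = 65 - 124 = -59)
n(T) = -446/(-59 + T) (n(T) = (-253 - 193)/(T - 59) = -446/(-59 + T))
(-110213 - 197501) + n(11*(8 - 4)) = (-110213 - 197501) - 446/(-59 + 11*(8 - 4)) = -307714 - 446/(-59 + 11*4) = -307714 - 446/(-59 + 44) = -307714 - 446/(-15) = -307714 - 446*(-1/15) = -307714 + 446/15 = -4615264/15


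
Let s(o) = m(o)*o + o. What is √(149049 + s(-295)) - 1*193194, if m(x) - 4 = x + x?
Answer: -193194 + 6*√8934 ≈ -1.9263e+5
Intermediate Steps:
m(x) = 4 + 2*x (m(x) = 4 + (x + x) = 4 + 2*x)
s(o) = o + o*(4 + 2*o) (s(o) = (4 + 2*o)*o + o = o*(4 + 2*o) + o = o + o*(4 + 2*o))
√(149049 + s(-295)) - 1*193194 = √(149049 - 295*(5 + 2*(-295))) - 1*193194 = √(149049 - 295*(5 - 590)) - 193194 = √(149049 - 295*(-585)) - 193194 = √(149049 + 172575) - 193194 = √321624 - 193194 = 6*√8934 - 193194 = -193194 + 6*√8934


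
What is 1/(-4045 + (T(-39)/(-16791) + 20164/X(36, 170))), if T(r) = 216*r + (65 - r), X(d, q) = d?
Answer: -50373/175519348 ≈ -0.00028699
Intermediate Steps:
T(r) = 65 + 215*r
1/(-4045 + (T(-39)/(-16791) + 20164/X(36, 170))) = 1/(-4045 + ((65 + 215*(-39))/(-16791) + 20164/36)) = 1/(-4045 + ((65 - 8385)*(-1/16791) + 20164*(1/36))) = 1/(-4045 + (-8320*(-1/16791) + 5041/9)) = 1/(-4045 + (8320/16791 + 5041/9)) = 1/(-4045 + 28239437/50373) = 1/(-175519348/50373) = -50373/175519348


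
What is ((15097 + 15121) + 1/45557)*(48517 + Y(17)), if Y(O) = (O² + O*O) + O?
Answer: 67609613762824/45557 ≈ 1.4841e+9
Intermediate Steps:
Y(O) = O + 2*O² (Y(O) = (O² + O²) + O = 2*O² + O = O + 2*O²)
((15097 + 15121) + 1/45557)*(48517 + Y(17)) = ((15097 + 15121) + 1/45557)*(48517 + 17*(1 + 2*17)) = (30218 + 1/45557)*(48517 + 17*(1 + 34)) = 1376641427*(48517 + 17*35)/45557 = 1376641427*(48517 + 595)/45557 = (1376641427/45557)*49112 = 67609613762824/45557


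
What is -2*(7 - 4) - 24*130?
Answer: -3126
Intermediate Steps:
-2*(7 - 4) - 24*130 = -2*3 - 3120 = -6 - 3120 = -3126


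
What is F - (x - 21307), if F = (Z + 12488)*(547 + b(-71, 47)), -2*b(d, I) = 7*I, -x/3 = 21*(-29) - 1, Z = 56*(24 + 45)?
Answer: 6274117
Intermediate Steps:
Z = 3864 (Z = 56*69 = 3864)
x = 1830 (x = -3*(21*(-29) - 1) = -3*(-609 - 1) = -3*(-610) = 1830)
b(d, I) = -7*I/2
F = 6254640 (F = (3864 + 12488)*(547 - 7/2*47) = 16352*(547 - 329/2) = 16352*(765/2) = 6254640)
F - (x - 21307) = 6254640 - (1830 - 21307) = 6254640 - 1*(-19477) = 6254640 + 19477 = 6274117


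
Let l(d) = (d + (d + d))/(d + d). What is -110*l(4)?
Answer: -165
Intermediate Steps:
l(d) = 3/2 (l(d) = (d + 2*d)/((2*d)) = (3*d)*(1/(2*d)) = 3/2)
-110*l(4) = -110*3/2 = -165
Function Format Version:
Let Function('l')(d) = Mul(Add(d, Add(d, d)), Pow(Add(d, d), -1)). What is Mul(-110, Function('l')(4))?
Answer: -165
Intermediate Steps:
Function('l')(d) = Rational(3, 2) (Function('l')(d) = Mul(Add(d, Mul(2, d)), Pow(Mul(2, d), -1)) = Mul(Mul(3, d), Mul(Rational(1, 2), Pow(d, -1))) = Rational(3, 2))
Mul(-110, Function('l')(4)) = Mul(-110, Rational(3, 2)) = -165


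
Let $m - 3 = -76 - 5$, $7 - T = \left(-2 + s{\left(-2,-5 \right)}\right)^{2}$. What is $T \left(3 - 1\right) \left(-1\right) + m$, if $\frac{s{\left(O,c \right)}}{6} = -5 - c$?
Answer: $-84$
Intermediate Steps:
$s{\left(O,c \right)} = -30 - 6 c$ ($s{\left(O,c \right)} = 6 \left(-5 - c\right) = -30 - 6 c$)
$T = 3$ ($T = 7 - \left(-2 - 0\right)^{2} = 7 - \left(-2 + \left(-30 + 30\right)\right)^{2} = 7 - \left(-2 + 0\right)^{2} = 7 - \left(-2\right)^{2} = 7 - 4 = 3$)
$m = -78$ ($m = 3 - 81 = -78$)
$T \left(3 - 1\right) \left(-1\right) + m = 3 \left(3 - 1\right) \left(-1\right) - 78 = 3 \cdot 2 \left(-1\right) - 78 = 3 \left(-2\right) - 78 = -6 - 78 = -84$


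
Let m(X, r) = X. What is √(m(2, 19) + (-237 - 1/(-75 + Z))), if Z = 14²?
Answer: 2*I*√7109/11 ≈ 15.33*I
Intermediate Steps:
Z = 196
√(m(2, 19) + (-237 - 1/(-75 + Z))) = √(2 + (-237 - 1/(-75 + 196))) = √(2 + (-237 - 1/121)) = √(2 - 28678/121) = √(-28436/121) = 2*I*√7109/11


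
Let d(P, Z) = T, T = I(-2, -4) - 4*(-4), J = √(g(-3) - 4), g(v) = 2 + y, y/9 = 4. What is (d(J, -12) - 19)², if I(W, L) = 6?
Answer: 9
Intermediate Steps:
y = 36 (y = 9*4 = 36)
g(v) = 38 (g(v) = 2 + 36 = 38)
J = √34 (J = √(38 - 4) = √34 ≈ 5.8309)
T = 22 (T = 6 - 4*(-4) = 6 + 16 = 22)
d(P, Z) = 22
(d(J, -12) - 19)² = (22 - 19)² = 3² = 9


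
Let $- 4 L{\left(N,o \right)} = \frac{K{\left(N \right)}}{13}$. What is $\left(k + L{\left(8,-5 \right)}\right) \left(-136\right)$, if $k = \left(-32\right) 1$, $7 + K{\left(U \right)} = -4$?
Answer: $\frac{56202}{13} \approx 4323.2$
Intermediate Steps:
$K{\left(U \right)} = -11$ ($K{\left(U \right)} = -7 - 4 = -11$)
$k = -32$
$L{\left(N,o \right)} = \frac{11}{52}$ ($L{\left(N,o \right)} = - \frac{\left(-11\right) \frac{1}{13}}{4} = \left(- \frac{1}{4}\right) \left(- \frac{11}{13}\right) = \frac{11}{52}$)
$\left(k + L{\left(8,-5 \right)}\right) \left(-136\right) = \left(-32 + \frac{11}{52}\right) \left(-136\right) = \left(- \frac{1653}{52}\right) \left(-136\right) = \frac{56202}{13}$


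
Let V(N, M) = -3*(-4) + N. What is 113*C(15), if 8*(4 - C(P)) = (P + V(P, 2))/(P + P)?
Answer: 17289/40 ≈ 432.23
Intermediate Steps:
V(N, M) = 12 + N
C(P) = 4 - (12 + 2*P)/(16*P) (C(P) = 4 - (P + (12 + P))/(8*(P + P)) = 4 - (12 + 2*P)/(8*(2*P)) = 4 - (12 + 2*P)*1/(2*P)/8 = 4 - (12 + 2*P)/(16*P))
113*C(15) = 113*((⅛)*(-6 + 31*15)/15) = 113*((⅛)*(1/15)*(-6 + 465)) = 113*((⅛)*(1/15)*459) = 113*(153/40) = 17289/40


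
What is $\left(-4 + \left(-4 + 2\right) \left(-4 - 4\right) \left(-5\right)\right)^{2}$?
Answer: $7056$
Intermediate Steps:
$\left(-4 + \left(-4 + 2\right) \left(-4 - 4\right) \left(-5\right)\right)^{2} = \left(-4 + \left(-2\right) \left(-8\right) \left(-5\right)\right)^{2} = \left(-4 + 16 \left(-5\right)\right)^{2} = \left(-4 - 80\right)^{2} = \left(-84\right)^{2} = 7056$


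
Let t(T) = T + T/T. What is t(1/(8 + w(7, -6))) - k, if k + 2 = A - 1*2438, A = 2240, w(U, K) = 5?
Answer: 2614/13 ≈ 201.08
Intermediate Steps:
t(T) = 1 + T (t(T) = T + 1 = 1 + T)
k = -200 (k = -2 + (2240 - 1*2438) = -2 + (2240 - 2438) = -2 - 198 = -200)
t(1/(8 + w(7, -6))) - k = (1 + 1/(8 + 5)) - 1*(-200) = (1 + 1/13) + 200 = 14/13 + 200 = 2614/13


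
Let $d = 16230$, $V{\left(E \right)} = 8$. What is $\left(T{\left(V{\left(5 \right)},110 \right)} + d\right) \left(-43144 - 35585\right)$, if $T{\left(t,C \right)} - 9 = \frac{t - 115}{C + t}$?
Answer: $- \frac{150852243255}{118} \approx -1.2784 \cdot 10^{9}$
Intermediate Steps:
$T{\left(t,C \right)} = 9 + \frac{-115 + t}{C + t}$ ($T{\left(t,C \right)} = 9 + \frac{t - 115}{C + t} = 9 + \frac{-115 + t}{C + t}$)
$\left(T{\left(V{\left(5 \right)},110 \right)} + d\right) \left(-43144 - 35585\right) = \left(\frac{-115 + 9 \cdot 110 + 10 \cdot 8}{110 + 8} + 16230\right) \left(-43144 - 35585\right) = \left(\frac{-115 + 990 + 80}{118} + 16230\right) \left(-78729\right) = \left(\frac{1}{118} \cdot 955 + 16230\right) \left(-78729\right) = \left(\frac{955}{118} + 16230\right) \left(-78729\right) = \frac{1916095}{118} \left(-78729\right) = - \frac{150852243255}{118}$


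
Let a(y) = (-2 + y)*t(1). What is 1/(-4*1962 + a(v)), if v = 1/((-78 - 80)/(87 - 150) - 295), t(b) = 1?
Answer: -18427/144652013 ≈ -0.00012739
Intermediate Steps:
v = -63/18427 (v = 1/(-158/(-63) - 295) = 1/(-158*(-1/63) - 295) = 1/(158/63 - 295) = 1/(-18427/63) = -63/18427 ≈ -0.0034189)
a(y) = -2 + y (a(y) = (-2 + y)*1 = -2 + y)
1/(-4*1962 + a(v)) = 1/(-4*1962 + (-2 - 63/18427)) = 1/(-7848 - 36917/18427) = 1/(-144652013/18427) = -18427/144652013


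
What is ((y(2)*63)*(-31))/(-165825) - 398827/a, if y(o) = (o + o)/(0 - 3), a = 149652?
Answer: -7391686787/2757338100 ≈ -2.6807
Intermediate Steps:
y(o) = -2*o/3 (y(o) = (2*o)/(-3) = (2*o)*(-1/3) = -2*o/3)
((y(2)*63)*(-31))/(-165825) - 398827/a = ((-2/3*2*63)*(-31))/(-165825) - 398827/149652 = (-4/3*63*(-31))*(-1/165825) - 398827*1/149652 = -84*(-31)*(-1/165825) - 398827/149652 = 2604*(-1/165825) - 398827/149652 = -868/55275 - 398827/149652 = -7391686787/2757338100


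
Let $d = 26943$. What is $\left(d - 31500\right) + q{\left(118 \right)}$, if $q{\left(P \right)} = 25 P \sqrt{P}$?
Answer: $-4557 + 2950 \sqrt{118} \approx 27488.0$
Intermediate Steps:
$q{\left(P \right)} = 25 P^{\frac{3}{2}}$
$\left(d - 31500\right) + q{\left(118 \right)} = \left(26943 - 31500\right) + 25 \cdot 118^{\frac{3}{2}} = -4557 + 25 \cdot 118 \sqrt{118} = -4557 + 2950 \sqrt{118}$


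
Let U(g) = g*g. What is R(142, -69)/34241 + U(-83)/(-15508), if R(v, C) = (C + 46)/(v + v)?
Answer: -8374006425/18850834694 ≈ -0.44422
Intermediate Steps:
R(v, C) = (46 + C)/(2*v) (R(v, C) = (46 + C)/((2*v)) = (46 + C)*(1/(2*v)) = (46 + C)/(2*v))
U(g) = g**2
R(142, -69)/34241 + U(-83)/(-15508) = ((1/2)*(46 - 69)/142)/34241 + (-83)**2/(-15508) = ((1/2)*(1/142)*(-23))*(1/34241) + 6889*(-1/15508) = -23/284*1/34241 - 6889/15508 = -23/9724444 - 6889/15508 = -8374006425/18850834694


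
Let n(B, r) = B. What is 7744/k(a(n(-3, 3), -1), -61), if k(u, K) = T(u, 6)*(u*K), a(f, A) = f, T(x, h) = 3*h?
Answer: 3872/1647 ≈ 2.3509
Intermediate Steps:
k(u, K) = 18*K*u (k(u, K) = (3*6)*(u*K) = 18*(K*u) = 18*K*u)
7744/k(a(n(-3, 3), -1), -61) = 7744/((18*(-61)*(-3))) = 7744/3294 = 7744*(1/3294) = 3872/1647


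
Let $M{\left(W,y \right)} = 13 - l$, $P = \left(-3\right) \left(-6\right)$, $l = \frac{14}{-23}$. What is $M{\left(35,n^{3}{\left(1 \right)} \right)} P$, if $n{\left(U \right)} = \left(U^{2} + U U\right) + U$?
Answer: $\frac{5634}{23} \approx 244.96$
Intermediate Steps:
$l = - \frac{14}{23}$ ($l = 14 \left(- \frac{1}{23}\right) = - \frac{14}{23} \approx -0.6087$)
$P = 18$
$n{\left(U \right)} = U + 2 U^{2}$ ($n{\left(U \right)} = \left(U^{2} + U^{2}\right) + U = 2 U^{2} + U = U + 2 U^{2}$)
$M{\left(W,y \right)} = \frac{313}{23}$ ($M{\left(W,y \right)} = 13 - - \frac{14}{23} = 13 + \frac{14}{23} = \frac{313}{23}$)
$M{\left(35,n^{3}{\left(1 \right)} \right)} P = \frac{313}{23} \cdot 18 = \frac{5634}{23}$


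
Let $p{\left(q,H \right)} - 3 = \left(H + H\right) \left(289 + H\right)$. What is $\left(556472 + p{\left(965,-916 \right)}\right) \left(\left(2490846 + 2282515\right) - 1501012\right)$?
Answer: $5579809901511$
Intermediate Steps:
$p{\left(q,H \right)} = 3 + 2 H \left(289 + H\right)$ ($p{\left(q,H \right)} = 3 + \left(H + H\right) \left(289 + H\right) = 3 + 2 H \left(289 + H\right)$)
$\left(556472 + p{\left(965,-916 \right)}\right) \left(\left(2490846 + 2282515\right) - 1501012\right) = \left(556472 + \left(3 + 2 \left(-916\right)^{2} + 578 \left(-916\right)\right)\right) \left(\left(2490846 + 2282515\right) - 1501012\right) = \left(556472 + \left(3 + 2 \cdot 839056 - 529448\right)\right) \left(4773361 - 1501012\right) = \left(556472 + \left(3 + 1678112 - 529448\right)\right) 3272349 = \left(556472 + 1148667\right) 3272349 = 1705139 \cdot 3272349 = 5579809901511$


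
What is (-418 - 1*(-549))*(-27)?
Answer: -3537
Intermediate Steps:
(-418 - 1*(-549))*(-27) = (-418 + 549)*(-27) = 131*(-27) = -3537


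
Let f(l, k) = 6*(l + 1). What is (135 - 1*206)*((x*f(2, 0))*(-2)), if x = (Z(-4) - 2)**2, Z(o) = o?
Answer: 92016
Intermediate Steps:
f(l, k) = 6 + 6*l (f(l, k) = 6*(1 + l) = 6 + 6*l)
x = 36 (x = (-4 - 2)**2 = (-6)**2 = 36)
(135 - 1*206)*((x*f(2, 0))*(-2)) = (135 - 1*206)*((36*(6 + 6*2))*(-2)) = (135 - 206)*((36*(6 + 12))*(-2)) = -71*36*18*(-2) = -46008*(-2) = -71*(-1296) = 92016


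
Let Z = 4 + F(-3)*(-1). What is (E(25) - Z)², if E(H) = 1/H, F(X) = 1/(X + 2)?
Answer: 15376/625 ≈ 24.602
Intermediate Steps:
F(X) = 1/(2 + X)
Z = 5 (Z = 4 - 1/(2 - 3) = 4 - 1/(-1) = 4 - 1*(-1) = 4 + 1 = 5)
(E(25) - Z)² = (1/25 - 1*5)² = (1/25 - 5)² = (-124/25)² = 15376/625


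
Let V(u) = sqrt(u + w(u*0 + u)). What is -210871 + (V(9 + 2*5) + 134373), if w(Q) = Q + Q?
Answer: -76498 + sqrt(57) ≈ -76491.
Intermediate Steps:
w(Q) = 2*Q
V(u) = sqrt(3)*sqrt(u) (V(u) = sqrt(u + 2*(u*0 + u)) = sqrt(u + 2*(0 + u)) = sqrt(u + 2*u) = sqrt(3*u) = sqrt(3)*sqrt(u))
-210871 + (V(9 + 2*5) + 134373) = -210871 + (sqrt(3)*sqrt(9 + 2*5) + 134373) = -210871 + (sqrt(3)*sqrt(9 + 10) + 134373) = -210871 + (sqrt(3)*sqrt(19) + 134373) = -210871 + (sqrt(57) + 134373) = -210871 + (134373 + sqrt(57)) = -76498 + sqrt(57)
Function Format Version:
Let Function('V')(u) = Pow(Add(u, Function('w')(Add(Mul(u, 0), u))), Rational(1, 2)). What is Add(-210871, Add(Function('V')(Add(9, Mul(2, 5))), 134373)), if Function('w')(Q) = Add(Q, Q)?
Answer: Add(-76498, Pow(57, Rational(1, 2))) ≈ -76491.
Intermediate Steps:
Function('w')(Q) = Mul(2, Q)
Function('V')(u) = Mul(Pow(3, Rational(1, 2)), Pow(u, Rational(1, 2))) (Function('V')(u) = Pow(Add(u, Mul(2, Add(Mul(u, 0), u))), Rational(1, 2)) = Pow(Add(u, Mul(2, Add(0, u))), Rational(1, 2)) = Pow(Add(u, Mul(2, u)), Rational(1, 2)) = Pow(Mul(3, u), Rational(1, 2)) = Mul(Pow(3, Rational(1, 2)), Pow(u, Rational(1, 2))))
Add(-210871, Add(Function('V')(Add(9, Mul(2, 5))), 134373)) = Add(-210871, Add(Mul(Pow(3, Rational(1, 2)), Pow(Add(9, Mul(2, 5)), Rational(1, 2))), 134373)) = Add(-210871, Add(Mul(Pow(3, Rational(1, 2)), Pow(Add(9, 10), Rational(1, 2))), 134373)) = Add(-210871, Add(Mul(Pow(3, Rational(1, 2)), Pow(19, Rational(1, 2))), 134373)) = Add(-210871, Add(Pow(57, Rational(1, 2)), 134373)) = Add(-210871, Add(134373, Pow(57, Rational(1, 2)))) = Add(-76498, Pow(57, Rational(1, 2)))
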